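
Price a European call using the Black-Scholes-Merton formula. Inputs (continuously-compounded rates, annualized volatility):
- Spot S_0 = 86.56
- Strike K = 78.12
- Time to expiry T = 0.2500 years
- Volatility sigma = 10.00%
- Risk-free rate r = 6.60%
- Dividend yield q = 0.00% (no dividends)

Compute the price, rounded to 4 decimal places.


d1 = (ln(S/K) + (r - q + 0.5*sigma^2) * T) / (sigma * sqrt(T)) = 2.40683418
d2 = d1 - sigma * sqrt(T) = 2.35683418
exp(-rT) = 0.98363538; exp(-qT) = 1.00000000
C = S_0 * exp(-qT) * N(d1) - K * exp(-rT) * N(d2)
N(d1) = 0.99195426; N(d2) = 0.99078426
C = 86.5600 * 1.00000000 * 0.99195426 - 78.1200 * 0.98363538 * 0.99078426 = 9.7301

Answer: Price = 9.7301


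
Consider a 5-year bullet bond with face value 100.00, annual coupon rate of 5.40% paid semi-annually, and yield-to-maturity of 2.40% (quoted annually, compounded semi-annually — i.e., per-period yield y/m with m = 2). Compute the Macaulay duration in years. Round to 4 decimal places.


Coupon per period c = face * coupon_rate / m = 2.700000
Periods per year m = 2; per-period yield y/m = 0.012000
Number of cashflows N = 10
Cashflows (t years, CF_t, discount factor 1/(1+y/m)^(m*t), PV):
  t = 0.5000: CF_t = 2.700000, DF = 0.988142, PV = 2.667984
  t = 1.0000: CF_t = 2.700000, DF = 0.976425, PV = 2.636348
  t = 1.5000: CF_t = 2.700000, DF = 0.964847, PV = 2.605087
  t = 2.0000: CF_t = 2.700000, DF = 0.953406, PV = 2.574197
  t = 2.5000: CF_t = 2.700000, DF = 0.942101, PV = 2.543673
  t = 3.0000: CF_t = 2.700000, DF = 0.930930, PV = 2.513510
  t = 3.5000: CF_t = 2.700000, DF = 0.919891, PV = 2.483706
  t = 4.0000: CF_t = 2.700000, DF = 0.908983, PV = 2.454255
  t = 4.5000: CF_t = 2.700000, DF = 0.898205, PV = 2.425153
  t = 5.0000: CF_t = 102.700000, DF = 0.887554, PV = 91.151815
Price P = sum_t PV_t = 114.055727
Macaulay numerator sum_t t * PV_t:
  t * PV_t at t = 0.5000: 1.333992
  t * PV_t at t = 1.0000: 2.636348
  t * PV_t at t = 1.5000: 3.907630
  t * PV_t at t = 2.0000: 5.148393
  t * PV_t at t = 2.5000: 6.359181
  t * PV_t at t = 3.0000: 7.540531
  t * PV_t at t = 3.5000: 8.692971
  t * PV_t at t = 4.0000: 9.817020
  t * PV_t at t = 4.5000: 10.913189
  t * PV_t at t = 5.0000: 455.759073
Macaulay duration D = (sum_t t * PV_t) / P = 512.108328 / 114.055727 = 4.489983

Answer: Macaulay duration = 4.4900 years


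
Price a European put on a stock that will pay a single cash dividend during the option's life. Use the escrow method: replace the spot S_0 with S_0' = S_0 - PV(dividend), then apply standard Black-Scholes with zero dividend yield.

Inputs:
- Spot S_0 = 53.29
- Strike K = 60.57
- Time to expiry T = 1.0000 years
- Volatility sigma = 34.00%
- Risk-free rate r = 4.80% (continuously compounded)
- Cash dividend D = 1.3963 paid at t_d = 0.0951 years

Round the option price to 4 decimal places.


PV(D) = D * exp(-r * t_d) = 1.3963 * 0.99544560 = 1.38994070
S_0' = S_0 - PV(D) = 53.2900 - 1.38994070 = 51.90005930
d1 = (ln(S_0'/K) + (r + sigma^2/2)*T) / (sigma*sqrt(T)) = -0.14317585
d2 = d1 - sigma*sqrt(T) = -0.48317585
exp(-rT) = 0.95313379
N(-d1) = 0.55692435; N(-d2) = 0.68551456
P = K * exp(-rT) * N(-d2) - S_0' * N(-d1) = 60.5700 * 0.95313379 * 0.68551456 - 51.90005930 * 0.55692435 = 10.6712

Answer: Price = 10.6712


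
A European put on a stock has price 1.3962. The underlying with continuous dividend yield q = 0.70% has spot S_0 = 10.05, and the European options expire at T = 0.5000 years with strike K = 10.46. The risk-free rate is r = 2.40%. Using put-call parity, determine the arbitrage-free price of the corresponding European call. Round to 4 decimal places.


Answer: Call price = 1.0759

Derivation:
Put-call parity: C - P = S_0 * exp(-qT) - K * exp(-rT).
S_0 * exp(-qT) = 10.0500 * 0.99650612 = 10.01488648
K * exp(-rT) = 10.4600 * 0.98807171 = 10.33523012
C = P + S*exp(-qT) - K*exp(-rT)
C = 1.3962 + 10.01488648 - 10.33523012 = 1.0759


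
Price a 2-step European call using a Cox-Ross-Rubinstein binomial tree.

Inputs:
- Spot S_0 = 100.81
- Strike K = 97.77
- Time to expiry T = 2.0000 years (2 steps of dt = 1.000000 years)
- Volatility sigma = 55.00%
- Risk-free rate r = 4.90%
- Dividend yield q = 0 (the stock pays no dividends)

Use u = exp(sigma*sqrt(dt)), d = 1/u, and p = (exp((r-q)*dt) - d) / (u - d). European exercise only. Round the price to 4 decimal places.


Answer: Price = V(0,0) = 32.4813

Derivation:
dt = T/N = 1.000000
u = exp(sigma*sqrt(dt)) = 1.733253; d = 1/u = 0.576950
p = (exp((r-q)*dt) - d) / (u - d) = 0.409296
Discount per step: exp(-r*dt) = 0.952181
Stock lattice S(k, i) with i counting down-moves:
  k=0: S(0,0) = 100.8100
  k=1: S(1,0) = 174.7292; S(1,1) = 58.1623
  k=2: S(2,0) = 302.8500; S(2,1) = 100.8100; S(2,2) = 33.5567
Terminal payoffs V(N, i) = max(S_T - K, 0):
  V(2,0) = 205.079977; V(2,1) = 3.040000; V(2,2) = 0.000000
Backward induction: V(k, i) = exp(-r*dt) * [p * V(k+1, i) + (1-p) * V(k+1, i+1)].
  V(1,0) = exp(-r*dt) * [p*205.079977 + (1-p)*3.040000] = 81.634488
  V(1,1) = exp(-r*dt) * [p*3.040000 + (1-p)*0.000000] = 1.184761
  V(0,0) = exp(-r*dt) * [p*81.634488 + (1-p)*1.184761] = 32.481308


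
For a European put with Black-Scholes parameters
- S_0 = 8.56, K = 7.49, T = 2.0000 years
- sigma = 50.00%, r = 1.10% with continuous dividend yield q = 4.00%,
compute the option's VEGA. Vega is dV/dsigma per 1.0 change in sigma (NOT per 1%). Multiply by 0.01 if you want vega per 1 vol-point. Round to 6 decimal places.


Answer: Vega = 4.009893

Derivation:
d1 = 0.4603709104; d2 = -0.2467358708
phi(d1) = 0.3588290381; exp(-qT) = 0.9231163464; exp(-rT) = 0.9782402351
Vega = S * exp(-qT) * phi(d1) * sqrt(T) = 8.5600 * 0.9231163464 * 0.3588290381 * 1.4142135624 = 4.009893


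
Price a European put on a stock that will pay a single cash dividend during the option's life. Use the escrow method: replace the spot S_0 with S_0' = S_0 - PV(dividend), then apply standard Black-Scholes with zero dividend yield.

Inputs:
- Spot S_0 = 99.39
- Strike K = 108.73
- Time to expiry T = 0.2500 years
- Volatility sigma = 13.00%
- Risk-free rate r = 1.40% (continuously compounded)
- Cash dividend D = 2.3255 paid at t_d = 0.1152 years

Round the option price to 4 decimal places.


Answer: Price = 11.4062

Derivation:
PV(D) = D * exp(-r * t_d) = 2.3255 * 0.99838850 = 2.32175246
S_0' = S_0 - PV(D) = 99.3900 - 2.32175246 = 97.06824754
d1 = (ln(S_0'/K) + (r + sigma^2/2)*T) / (sigma*sqrt(T)) = -1.65909125
d2 = d1 - sigma*sqrt(T) = -1.72409125
exp(-rT) = 0.99650612
N(-d1) = 0.95145130; N(-d2) = 0.95765431
P = K * exp(-rT) * N(-d2) - S_0' * N(-d1) = 108.7300 * 0.99650612 * 0.95765431 - 97.06824754 * 0.95145130 = 11.4062


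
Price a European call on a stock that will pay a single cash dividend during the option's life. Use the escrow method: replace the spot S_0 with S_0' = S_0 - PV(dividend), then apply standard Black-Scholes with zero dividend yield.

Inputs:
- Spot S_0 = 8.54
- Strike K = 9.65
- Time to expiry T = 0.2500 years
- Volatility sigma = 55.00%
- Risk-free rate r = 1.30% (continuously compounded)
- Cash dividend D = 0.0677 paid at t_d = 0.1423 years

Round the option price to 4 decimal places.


Answer: Price = 0.5188

Derivation:
PV(D) = D * exp(-r * t_d) = 0.0677 * 0.99815181 = 0.06757488
S_0' = S_0 - PV(D) = 8.5400 - 0.06757488 = 8.47242512
d1 = (ln(S_0'/K) + (r + sigma^2/2)*T) / (sigma*sqrt(T)) = -0.32392229
d2 = d1 - sigma*sqrt(T) = -0.59892229
exp(-rT) = 0.99675528
N(d1) = 0.37299844; N(d2) = 0.27461235
C = S_0' * N(d1) - K * exp(-rT) * N(d2) = 8.47242512 * 0.37299844 - 9.6500 * 0.99675528 * 0.27461235 = 0.5188


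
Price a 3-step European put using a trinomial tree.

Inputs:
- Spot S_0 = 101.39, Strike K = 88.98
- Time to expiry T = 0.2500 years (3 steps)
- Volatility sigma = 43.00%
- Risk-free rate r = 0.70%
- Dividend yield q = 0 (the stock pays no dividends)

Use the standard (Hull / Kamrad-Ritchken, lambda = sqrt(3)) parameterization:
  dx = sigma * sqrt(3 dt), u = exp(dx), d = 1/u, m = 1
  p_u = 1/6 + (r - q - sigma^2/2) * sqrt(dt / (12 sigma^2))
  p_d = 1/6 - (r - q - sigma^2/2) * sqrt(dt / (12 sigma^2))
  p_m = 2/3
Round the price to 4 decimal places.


Answer: Price = V(0,0) = 3.6288

Derivation:
dt = T/N = 0.083333; dx = sigma*sqrt(3*dt) = 0.215000
u = exp(dx) = 1.239862; d = 1/u = 0.806541
p_u = 0.150107, p_m = 0.666667, p_d = 0.183227
Discount per step: exp(-r*dt) = 0.999417
Stock lattice S(k, j) with j the centered position index:
  k=0: S(0,+0) = 101.3900
  k=1: S(1,-1) = 81.7752; S(1,+0) = 101.3900; S(1,+1) = 125.7096
  k=2: S(2,-2) = 65.9551; S(2,-1) = 81.7752; S(2,+0) = 101.3900; S(2,+1) = 125.7096; S(2,+2) = 155.8625
  k=3: S(3,-3) = 53.1955; S(3,-2) = 65.9551; S(3,-1) = 81.7752; S(3,+0) = 101.3900; S(3,+1) = 125.7096; S(3,+2) = 155.8625; S(3,+3) = 193.2480
Terminal payoffs V(N, j) = max(K - S_T, 0):
  V(3,-3) = 35.784465; V(3,-2) = 23.024883; V(3,-1) = 7.204763; V(3,+0) = 0.000000; V(3,+1) = 0.000000; V(3,+2) = 0.000000; V(3,+3) = 0.000000
Backward induction: V(k, j) = exp(-r*dt) * [p_u * V(k+1, j+1) + p_m * V(k+1, j) + p_d * V(k+1, j-1)]
  V(2,-2) = exp(-r*dt) * [p_u*7.204763 + p_m*23.024883 + p_d*35.784465] = 22.974670
  V(2,-1) = exp(-r*dt) * [p_u*0.000000 + p_m*7.204763 + p_d*23.024883] = 9.016689
  V(2,+0) = exp(-r*dt) * [p_u*0.000000 + p_m*0.000000 + p_d*7.204763] = 1.319335
  V(2,+1) = exp(-r*dt) * [p_u*0.000000 + p_m*0.000000 + p_d*0.000000] = 0.000000
  V(2,+2) = exp(-r*dt) * [p_u*0.000000 + p_m*0.000000 + p_d*0.000000] = 0.000000
  V(1,-1) = exp(-r*dt) * [p_u*1.319335 + p_m*9.016689 + p_d*22.974670] = 10.412665
  V(1,+0) = exp(-r*dt) * [p_u*0.000000 + p_m*1.319335 + p_d*9.016689] = 2.530179
  V(1,+1) = exp(-r*dt) * [p_u*0.000000 + p_m*0.000000 + p_d*1.319335] = 0.241597
  V(0,+0) = exp(-r*dt) * [p_u*0.241597 + p_m*2.530179 + p_d*10.412665] = 3.628813


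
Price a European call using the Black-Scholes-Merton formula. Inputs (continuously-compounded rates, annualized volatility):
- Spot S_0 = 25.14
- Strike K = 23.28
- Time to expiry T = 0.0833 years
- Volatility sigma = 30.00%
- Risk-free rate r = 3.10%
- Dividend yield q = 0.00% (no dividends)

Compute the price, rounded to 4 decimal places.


Answer: Price = 2.1233

Derivation:
d1 = (ln(S/K) + (r - q + 0.5*sigma^2) * T) / (sigma * sqrt(T)) = 0.96086124
d2 = d1 - sigma * sqrt(T) = 0.87427602
exp(-rT) = 0.99742103; exp(-qT) = 1.00000000
C = S_0 * exp(-qT) * N(d1) - K * exp(-rT) * N(d2)
N(d1) = 0.83168903; N(d2) = 0.80901602
C = 25.1400 * 1.00000000 * 0.83168903 - 23.2800 * 0.99742103 * 0.80901602 = 2.1233


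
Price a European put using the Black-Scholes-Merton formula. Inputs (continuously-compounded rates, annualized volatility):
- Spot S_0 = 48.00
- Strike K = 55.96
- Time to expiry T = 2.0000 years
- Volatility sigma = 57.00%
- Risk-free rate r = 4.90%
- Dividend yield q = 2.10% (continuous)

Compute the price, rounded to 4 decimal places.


d1 = (ln(S/K) + (r - q + 0.5*sigma^2) * T) / (sigma * sqrt(T)) = 0.28217761
d2 = d1 - sigma * sqrt(T) = -0.52392412
exp(-rT) = 0.90664890; exp(-qT) = 0.95886978
P = K * exp(-rT) * N(-d2) - S_0 * exp(-qT) * N(-d1)
N(-d1) = 0.38890366; N(-d2) = 0.69983434
P = 55.9600 * 0.90664890 * 0.69983434 - 48.0000 * 0.95886978 * 0.38890366 = 17.6073

Answer: Price = 17.6073


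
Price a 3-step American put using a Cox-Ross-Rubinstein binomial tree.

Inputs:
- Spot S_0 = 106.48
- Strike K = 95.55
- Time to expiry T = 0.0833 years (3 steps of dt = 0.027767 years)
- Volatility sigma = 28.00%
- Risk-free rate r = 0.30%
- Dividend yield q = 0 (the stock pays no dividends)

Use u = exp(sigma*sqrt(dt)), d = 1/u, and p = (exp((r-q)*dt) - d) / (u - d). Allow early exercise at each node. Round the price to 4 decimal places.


dt = T/N = 0.027767
u = exp(sigma*sqrt(dt)) = 1.047763; d = 1/u = 0.954414
p = (exp((r-q)*dt) - d) / (u - d) = 0.489230
Discount per step: exp(-r*dt) = 0.999917
Stock lattice S(k, i) with i counting down-moves:
  k=0: S(0,0) = 106.4800
  k=1: S(1,0) = 111.5658; S(1,1) = 101.6260
  k=2: S(2,0) = 116.8945; S(2,1) = 106.4800; S(2,2) = 96.9934
  k=3: S(3,0) = 122.4777; S(3,1) = 111.5658; S(3,2) = 101.6260; S(3,3) = 92.5719
Terminal payoffs V(N, i) = max(K - S_T, 0):
  V(3,0) = 0.000000; V(3,1) = 0.000000; V(3,2) = 0.000000; V(3,3) = 2.978143
Backward induction: V(k, i) = exp(-r*dt) * [p * V(k+1, i) + (1-p) * V(k+1, i+1)]; then take max(V_cont, immediate exercise) for American.
  V(2,0) = exp(-r*dt) * [p*0.000000 + (1-p)*0.000000] = 0.000000; exercise = 0.000000; V(2,0) = max -> 0.000000
  V(2,1) = exp(-r*dt) * [p*0.000000 + (1-p)*0.000000] = 0.000000; exercise = 0.000000; V(2,1) = max -> 0.000000
  V(2,2) = exp(-r*dt) * [p*0.000000 + (1-p)*2.978143] = 1.521019; exercise = 0.000000; V(2,2) = max -> 1.521019
  V(1,0) = exp(-r*dt) * [p*0.000000 + (1-p)*0.000000] = 0.000000; exercise = 0.000000; V(1,0) = max -> 0.000000
  V(1,1) = exp(-r*dt) * [p*0.000000 + (1-p)*1.521019] = 0.776826; exercise = 0.000000; V(1,1) = max -> 0.776826
  V(0,0) = exp(-r*dt) * [p*0.000000 + (1-p)*0.776826] = 0.396746; exercise = 0.000000; V(0,0) = max -> 0.396746

Answer: Price = V(0,0) = 0.3967


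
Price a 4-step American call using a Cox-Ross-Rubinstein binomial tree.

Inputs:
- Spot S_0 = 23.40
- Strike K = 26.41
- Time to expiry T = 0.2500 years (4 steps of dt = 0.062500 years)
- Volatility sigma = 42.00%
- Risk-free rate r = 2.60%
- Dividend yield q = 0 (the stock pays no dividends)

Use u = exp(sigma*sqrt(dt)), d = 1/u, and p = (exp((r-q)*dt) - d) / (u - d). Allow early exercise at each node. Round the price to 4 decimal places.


Answer: Price = V(0,0) = 1.0570

Derivation:
dt = T/N = 0.062500
u = exp(sigma*sqrt(dt)) = 1.110711; d = 1/u = 0.900325
p = (exp((r-q)*dt) - d) / (u - d) = 0.481504
Discount per step: exp(-r*dt) = 0.998376
Stock lattice S(k, i) with i counting down-moves:
  k=0: S(0,0) = 23.4000
  k=1: S(1,0) = 25.9906; S(1,1) = 21.0676
  k=2: S(2,0) = 28.8681; S(2,1) = 23.4000; S(2,2) = 18.9677
  k=3: S(3,0) = 32.0641; S(3,1) = 25.9906; S(3,2) = 21.0676; S(3,3) = 17.0771
  k=4: S(4,0) = 35.6139; S(4,1) = 28.8681; S(4,2) = 23.4000; S(4,3) = 18.9677; S(4,4) = 15.3749
Terminal payoffs V(N, i) = max(S_T - K, 0):
  V(4,0) = 9.203900; V(4,1) = 2.458067; V(4,2) = 0.000000; V(4,3) = 0.000000; V(4,4) = 0.000000
Backward induction: V(k, i) = exp(-r*dt) * [p * V(k+1, i) + (1-p) * V(k+1, i+1)]; then take max(V_cont, immediate exercise) for American.
  V(3,0) = exp(-r*dt) * [p*9.203900 + (1-p)*2.458067] = 5.696949; exercise = 5.654068; V(3,0) = max -> 5.696949
  V(3,1) = exp(-r*dt) * [p*2.458067 + (1-p)*0.000000] = 1.181648; exercise = 0.000000; V(3,1) = max -> 1.181648
  V(3,2) = exp(-r*dt) * [p*0.000000 + (1-p)*0.000000] = 0.000000; exercise = 0.000000; V(3,2) = max -> 0.000000
  V(3,3) = exp(-r*dt) * [p*0.000000 + (1-p)*0.000000] = 0.000000; exercise = 0.000000; V(3,3) = max -> 0.000000
  V(2,0) = exp(-r*dt) * [p*5.696949 + (1-p)*1.181648] = 3.350336; exercise = 2.458067; V(2,0) = max -> 3.350336
  V(2,1) = exp(-r*dt) * [p*1.181648 + (1-p)*0.000000] = 0.568045; exercise = 0.000000; V(2,1) = max -> 0.568045
  V(2,2) = exp(-r*dt) * [p*0.000000 + (1-p)*0.000000] = 0.000000; exercise = 0.000000; V(2,2) = max -> 0.000000
  V(1,0) = exp(-r*dt) * [p*3.350336 + (1-p)*0.568045] = 1.904632; exercise = 0.000000; V(1,0) = max -> 1.904632
  V(1,1) = exp(-r*dt) * [p*0.568045 + (1-p)*0.000000] = 0.273072; exercise = 0.000000; V(1,1) = max -> 0.273072
  V(0,0) = exp(-r*dt) * [p*1.904632 + (1-p)*0.273072] = 1.056956; exercise = 0.000000; V(0,0) = max -> 1.056956


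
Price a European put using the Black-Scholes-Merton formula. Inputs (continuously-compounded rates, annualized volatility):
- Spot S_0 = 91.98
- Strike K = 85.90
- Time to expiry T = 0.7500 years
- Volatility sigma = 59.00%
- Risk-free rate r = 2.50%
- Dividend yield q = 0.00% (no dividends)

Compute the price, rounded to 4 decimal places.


d1 = (ln(S/K) + (r - q + 0.5*sigma^2) * T) / (sigma * sqrt(T)) = 0.42601567
d2 = d1 - sigma * sqrt(T) = -0.08493932
exp(-rT) = 0.98142469; exp(-qT) = 1.00000000
P = K * exp(-rT) * N(-d2) - S_0 * exp(-qT) * N(-d1)
N(-d1) = 0.33504821; N(-d2) = 0.53384518
P = 85.9000 * 0.98142469 * 0.53384518 - 91.9800 * 1.00000000 * 0.33504821 = 14.1878

Answer: Price = 14.1878


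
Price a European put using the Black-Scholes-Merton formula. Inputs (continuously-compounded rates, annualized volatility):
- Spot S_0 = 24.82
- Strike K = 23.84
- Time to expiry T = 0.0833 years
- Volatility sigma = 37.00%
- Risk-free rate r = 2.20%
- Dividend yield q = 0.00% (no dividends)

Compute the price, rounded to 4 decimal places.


Answer: Price = 0.6027

Derivation:
d1 = (ln(S/K) + (r - q + 0.5*sigma^2) * T) / (sigma * sqrt(T)) = 0.44779589
d2 = d1 - sigma * sqrt(T) = 0.34100745
exp(-rT) = 0.99816908; exp(-qT) = 1.00000000
P = K * exp(-rT) * N(-d2) - S_0 * exp(-qT) * N(-d1)
N(-d1) = 0.32715026; N(-d2) = 0.36654899
P = 23.8400 * 0.99816908 * 0.36654899 - 24.8200 * 1.00000000 * 0.32715026 = 0.6027


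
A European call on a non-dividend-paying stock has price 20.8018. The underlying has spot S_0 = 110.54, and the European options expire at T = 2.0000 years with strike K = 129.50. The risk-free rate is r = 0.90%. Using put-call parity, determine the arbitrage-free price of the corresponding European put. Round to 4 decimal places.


Answer: Put price = 37.4517

Derivation:
Put-call parity: C - P = S_0 * exp(-qT) - K * exp(-rT).
S_0 * exp(-qT) = 110.5400 * 1.00000000 = 110.54000000
K * exp(-rT) = 129.5000 * 0.98216103 = 127.18985369
P = C - S*exp(-qT) + K*exp(-rT)
P = 20.8018 - 110.54000000 + 127.18985369 = 37.4517


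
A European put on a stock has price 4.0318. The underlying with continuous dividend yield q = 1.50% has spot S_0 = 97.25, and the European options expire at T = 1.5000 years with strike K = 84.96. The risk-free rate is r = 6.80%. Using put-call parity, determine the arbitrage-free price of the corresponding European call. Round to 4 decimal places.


Answer: Call price = 22.3967

Derivation:
Put-call parity: C - P = S_0 * exp(-qT) - K * exp(-rT).
S_0 * exp(-qT) = 97.2500 * 0.97775124 = 95.08630782
K * exp(-rT) = 84.9600 * 0.90302955 = 76.72139071
C = P + S*exp(-qT) - K*exp(-rT)
C = 4.0318 + 95.08630782 - 76.72139071 = 22.3967


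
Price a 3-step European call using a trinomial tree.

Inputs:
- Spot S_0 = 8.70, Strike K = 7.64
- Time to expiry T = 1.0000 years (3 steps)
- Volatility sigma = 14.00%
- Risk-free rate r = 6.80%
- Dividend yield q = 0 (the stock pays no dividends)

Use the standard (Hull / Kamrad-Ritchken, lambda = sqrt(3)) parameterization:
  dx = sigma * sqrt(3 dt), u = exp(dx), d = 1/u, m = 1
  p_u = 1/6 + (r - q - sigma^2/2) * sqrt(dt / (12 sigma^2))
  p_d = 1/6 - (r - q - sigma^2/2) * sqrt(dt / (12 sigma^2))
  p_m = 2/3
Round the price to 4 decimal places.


dt = T/N = 0.333333; dx = sigma*sqrt(3*dt) = 0.140000
u = exp(dx) = 1.150274; d = 1/u = 0.869358
p_u = 0.235952, p_m = 0.666667, p_d = 0.097381
Discount per step: exp(-r*dt) = 0.977588
Stock lattice S(k, j) with j the centered position index:
  k=0: S(0,+0) = 8.7000
  k=1: S(1,-1) = 7.5634; S(1,+0) = 8.7000; S(1,+1) = 10.0074
  k=2: S(2,-2) = 6.5753; S(2,-1) = 7.5634; S(2,+0) = 8.7000; S(2,+1) = 10.0074; S(2,+2) = 11.5112
  k=3: S(3,-3) = 5.7163; S(3,-2) = 6.5753; S(3,-1) = 7.5634; S(3,+0) = 8.7000; S(3,+1) = 10.0074; S(3,+2) = 11.5112; S(3,+3) = 13.2411
Terminal payoffs V(N, j) = max(S_T - K, 0):
  V(3,-3) = 0.000000; V(3,-2) = 0.000000; V(3,-1) = 0.000000; V(3,+0) = 1.060000; V(3,+1) = 2.367382; V(3,+2) = 3.871229; V(3,+3) = 5.601066
Backward induction: V(k, j) = exp(-r*dt) * [p_u * V(k+1, j+1) + p_m * V(k+1, j) + p_d * V(k+1, j-1)]
  V(2,-2) = exp(-r*dt) * [p_u*0.000000 + p_m*0.000000 + p_d*0.000000] = 0.000000
  V(2,-1) = exp(-r*dt) * [p_u*1.060000 + p_m*0.000000 + p_d*0.000000] = 0.244504
  V(2,+0) = exp(-r*dt) * [p_u*2.367382 + p_m*1.060000 + p_d*0.000000] = 1.236900
  V(2,+1) = exp(-r*dt) * [p_u*3.871229 + p_m*2.367382 + p_d*1.060000] = 2.536748
  V(2,+2) = exp(-r*dt) * [p_u*5.601066 + p_m*3.871229 + p_d*2.367382] = 4.040316
  V(1,-1) = exp(-r*dt) * [p_u*1.236900 + p_m*0.244504 + p_d*0.000000] = 0.444658
  V(1,+0) = exp(-r*dt) * [p_u*2.536748 + p_m*1.236900 + p_d*0.244504] = 1.414533
  V(1,+1) = exp(-r*dt) * [p_u*4.040316 + p_m*2.536748 + p_d*1.236900] = 2.702971
  V(0,+0) = exp(-r*dt) * [p_u*2.702971 + p_m*1.414533 + p_d*0.444658] = 1.587697

Answer: Price = V(0,0) = 1.5877


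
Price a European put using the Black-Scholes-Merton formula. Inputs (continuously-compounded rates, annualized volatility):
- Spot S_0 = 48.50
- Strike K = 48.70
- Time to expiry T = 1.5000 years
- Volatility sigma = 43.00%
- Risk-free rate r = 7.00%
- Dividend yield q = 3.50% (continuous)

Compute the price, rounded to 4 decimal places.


Answer: Price = 8.2840

Derivation:
d1 = (ln(S/K) + (r - q + 0.5*sigma^2) * T) / (sigma * sqrt(T)) = 0.35519456
d2 = d1 - sigma * sqrt(T) = -0.17144573
exp(-rT) = 0.90032452; exp(-qT) = 0.94885432
P = K * exp(-rT) * N(-d2) - S_0 * exp(-qT) * N(-d1)
N(-d1) = 0.36122192; N(-d2) = 0.56806335
P = 48.7000 * 0.90032452 * 0.56806335 - 48.5000 * 0.94885432 * 0.36122192 = 8.2840


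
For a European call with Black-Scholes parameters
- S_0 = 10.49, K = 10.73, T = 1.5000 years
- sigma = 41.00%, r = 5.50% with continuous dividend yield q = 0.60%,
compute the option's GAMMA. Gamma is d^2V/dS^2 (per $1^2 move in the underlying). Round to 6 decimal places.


Answer: Gamma = 0.070539

Derivation:
d1 = 0.3523956741; d2 = -0.1497497232
phi(d1) = 0.3749247691; exp(-qT) = 0.9910403788; exp(-rT) = 0.9208114379
Gamma = exp(-qT) * phi(d1) / (S * sigma * sqrt(T)) = 0.9910403788 * 0.3749247691 / (10.4900 * 0.4100 * 1.2247448714) = 0.070539


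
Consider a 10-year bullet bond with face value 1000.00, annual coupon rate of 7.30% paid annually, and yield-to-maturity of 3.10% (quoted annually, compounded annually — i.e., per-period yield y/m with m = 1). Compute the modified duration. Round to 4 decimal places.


Answer: Modified duration = 7.5944

Derivation:
Coupon per period c = face * coupon_rate / m = 73.000000
Periods per year m = 1; per-period yield y/m = 0.031000
Number of cashflows N = 10
Cashflows (t years, CF_t, discount factor 1/(1+y/m)^(m*t), PV):
  t = 1.0000: CF_t = 73.000000, DF = 0.969932, PV = 70.805044
  t = 2.0000: CF_t = 73.000000, DF = 0.940768, PV = 68.676085
  t = 3.0000: CF_t = 73.000000, DF = 0.912481, PV = 66.611140
  t = 4.0000: CF_t = 73.000000, DF = 0.885045, PV = 64.608283
  t = 5.0000: CF_t = 73.000000, DF = 0.858434, PV = 62.665648
  t = 6.0000: CF_t = 73.000000, DF = 0.832622, PV = 60.781424
  t = 7.0000: CF_t = 73.000000, DF = 0.807587, PV = 58.953854
  t = 8.0000: CF_t = 73.000000, DF = 0.783305, PV = 57.181236
  t = 9.0000: CF_t = 73.000000, DF = 0.759752, PV = 55.461916
  t = 10.0000: CF_t = 1073.000000, DF = 0.736908, PV = 790.702422
Price P = sum_t PV_t = 1356.447051
First compute Macaulay numerator sum_t t * PV_t:
  t * PV_t at t = 1.0000: 70.805044
  t * PV_t at t = 2.0000: 137.352170
  t * PV_t at t = 3.0000: 199.833419
  t * PV_t at t = 4.0000: 258.433132
  t * PV_t at t = 5.0000: 313.328239
  t * PV_t at t = 6.0000: 364.688542
  t * PV_t at t = 7.0000: 412.676979
  t * PV_t at t = 8.0000: 457.449887
  t * PV_t at t = 9.0000: 499.157248
  t * PV_t at t = 10.0000: 7907.024221
Macaulay duration D = 10620.748882 / 1356.447051 = 7.829829
Modified duration = D / (1 + y/m) = 7.829829 / (1 + 0.031000) = 7.594403


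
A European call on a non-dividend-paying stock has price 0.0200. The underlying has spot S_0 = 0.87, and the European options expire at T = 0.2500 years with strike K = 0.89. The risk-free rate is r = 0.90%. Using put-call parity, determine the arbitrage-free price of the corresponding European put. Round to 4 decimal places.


Answer: Put price = 0.0380

Derivation:
Put-call parity: C - P = S_0 * exp(-qT) - K * exp(-rT).
S_0 * exp(-qT) = 0.8700 * 1.00000000 = 0.87000000
K * exp(-rT) = 0.8900 * 0.99775253 = 0.88799975
P = C - S*exp(-qT) + K*exp(-rT)
P = 0.0200 - 0.87000000 + 0.88799975 = 0.0380


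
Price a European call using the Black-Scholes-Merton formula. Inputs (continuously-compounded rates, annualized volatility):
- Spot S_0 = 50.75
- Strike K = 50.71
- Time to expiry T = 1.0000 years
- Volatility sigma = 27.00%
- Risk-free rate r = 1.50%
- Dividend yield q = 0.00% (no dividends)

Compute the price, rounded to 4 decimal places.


d1 = (ln(S/K) + (r - q + 0.5*sigma^2) * T) / (sigma * sqrt(T)) = 0.19347588
d2 = d1 - sigma * sqrt(T) = -0.07652412
exp(-rT) = 0.98511194; exp(-qT) = 1.00000000
C = S_0 * exp(-qT) * N(d1) - K * exp(-rT) * N(d2)
N(d1) = 0.57670685; N(d2) = 0.46950106
C = 50.7500 * 1.00000000 * 0.57670685 - 50.7100 * 0.98511194 * 0.46950106 = 5.8139

Answer: Price = 5.8139


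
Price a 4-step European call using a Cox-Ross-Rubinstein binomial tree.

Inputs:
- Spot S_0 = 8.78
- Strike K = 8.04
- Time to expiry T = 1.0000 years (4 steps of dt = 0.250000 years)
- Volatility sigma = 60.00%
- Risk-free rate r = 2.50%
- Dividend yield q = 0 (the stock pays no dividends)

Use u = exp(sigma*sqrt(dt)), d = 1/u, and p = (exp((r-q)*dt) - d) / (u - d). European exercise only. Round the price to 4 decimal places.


Answer: Price = V(0,0) = 2.4550

Derivation:
dt = T/N = 0.250000
u = exp(sigma*sqrt(dt)) = 1.349859; d = 1/u = 0.740818
p = (exp((r-q)*dt) - d) / (u - d) = 0.435852
Discount per step: exp(-r*dt) = 0.993769
Stock lattice S(k, i) with i counting down-moves:
  k=0: S(0,0) = 8.7800
  k=1: S(1,0) = 11.8518; S(1,1) = 6.5044
  k=2: S(2,0) = 15.9982; S(2,1) = 8.7800; S(2,2) = 4.8186
  k=3: S(3,0) = 21.5953; S(3,1) = 11.8518; S(3,2) = 6.5044; S(3,3) = 3.5697
  k=4: S(4,0) = 29.1506; S(4,1) = 15.9982; S(4,2) = 8.7800; S(4,3) = 4.8186; S(4,4) = 2.6445
Terminal payoffs V(N, i) = max(S_T - K, 0):
  V(4,0) = 21.110627; V(4,1) = 7.958203; V(4,2) = 0.740000; V(4,3) = 0.000000; V(4,4) = 0.000000
Backward induction: V(k, i) = exp(-r*dt) * [p * V(k+1, i) + (1-p) * V(k+1, i+1)].
  V(3,0) = exp(-r*dt) * [p*21.110627 + (1-p)*7.958203] = 13.605409
  V(3,1) = exp(-r*dt) * [p*7.958203 + (1-p)*0.740000] = 3.861854
  V(3,2) = exp(-r*dt) * [p*0.740000 + (1-p)*0.000000] = 0.320521
  V(3,3) = exp(-r*dt) * [p*0.000000 + (1-p)*0.000000] = 0.000000
  V(2,0) = exp(-r*dt) * [p*13.605409 + (1-p)*3.861854] = 8.058078
  V(2,1) = exp(-r*dt) * [p*3.861854 + (1-p)*0.320521] = 1.852403
  V(2,2) = exp(-r*dt) * [p*0.320521 + (1-p)*0.000000] = 0.138829
  V(1,0) = exp(-r*dt) * [p*8.058078 + (1-p)*1.852403] = 4.528763
  V(1,1) = exp(-r*dt) * [p*1.852403 + (1-p)*0.138829] = 0.880175
  V(0,0) = exp(-r*dt) * [p*4.528763 + (1-p)*0.880175] = 2.455026


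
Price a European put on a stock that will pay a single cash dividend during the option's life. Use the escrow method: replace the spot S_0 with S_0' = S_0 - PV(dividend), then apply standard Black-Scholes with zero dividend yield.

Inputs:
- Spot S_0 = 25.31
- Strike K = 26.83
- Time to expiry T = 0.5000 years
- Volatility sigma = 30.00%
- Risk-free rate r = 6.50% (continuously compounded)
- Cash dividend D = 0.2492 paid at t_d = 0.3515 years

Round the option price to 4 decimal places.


PV(D) = D * exp(-r * t_d) = 0.2492 * 0.97741153 = 0.24357095
S_0' = S_0 - PV(D) = 25.3100 - 0.24357095 = 25.06642905
d1 = (ln(S_0'/K) + (r + sigma^2/2)*T) / (sigma*sqrt(T)) = -0.06124111
d2 = d1 - sigma*sqrt(T) = -0.27337315
exp(-rT) = 0.96802245
N(-d1) = 0.52441641; N(-d2) = 0.60771680
P = K * exp(-rT) * N(-d2) - S_0' * N(-d1) = 26.8300 * 0.96802245 * 0.60771680 - 25.06642905 * 0.52441641 = 2.6384

Answer: Price = 2.6384


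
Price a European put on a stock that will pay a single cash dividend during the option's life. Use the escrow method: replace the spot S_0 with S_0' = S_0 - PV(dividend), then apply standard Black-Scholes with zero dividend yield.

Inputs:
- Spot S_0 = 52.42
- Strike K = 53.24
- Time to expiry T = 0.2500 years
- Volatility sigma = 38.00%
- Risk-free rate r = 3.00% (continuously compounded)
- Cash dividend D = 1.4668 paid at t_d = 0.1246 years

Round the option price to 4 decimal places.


PV(D) = D * exp(-r * t_d) = 1.4668 * 0.99626898 = 1.46132734
S_0' = S_0 - PV(D) = 52.4200 - 1.46132734 = 50.95867266
d1 = (ln(S_0'/K) + (r + sigma^2/2)*T) / (sigma*sqrt(T)) = -0.09602647
d2 = d1 - sigma*sqrt(T) = -0.28602647
exp(-rT) = 0.99252805
N(-d1) = 0.53825023; N(-d2) = 0.61257108
P = K * exp(-rT) * N(-d2) - S_0' * N(-d1) = 53.2400 * 0.99252805 * 0.61257108 - 50.95867266 * 0.53825023 = 4.9411

Answer: Price = 4.9411


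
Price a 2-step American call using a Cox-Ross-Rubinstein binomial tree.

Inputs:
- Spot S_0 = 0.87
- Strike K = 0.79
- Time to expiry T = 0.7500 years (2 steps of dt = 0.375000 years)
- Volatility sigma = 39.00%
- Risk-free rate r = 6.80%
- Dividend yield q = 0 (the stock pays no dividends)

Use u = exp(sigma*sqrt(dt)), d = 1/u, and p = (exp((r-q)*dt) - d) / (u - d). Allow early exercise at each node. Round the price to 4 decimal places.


Answer: Price = V(0,0) = 0.1802

Derivation:
dt = T/N = 0.375000
u = exp(sigma*sqrt(dt)) = 1.269757; d = 1/u = 0.787552
p = (exp((r-q)*dt) - d) / (u - d) = 0.494138
Discount per step: exp(-r*dt) = 0.974822
Stock lattice S(k, i) with i counting down-moves:
  k=0: S(0,0) = 0.8700
  k=1: S(1,0) = 1.1047; S(1,1) = 0.6852
  k=2: S(2,0) = 1.4027; S(2,1) = 0.8700; S(2,2) = 0.5396
Terminal payoffs V(N, i) = max(S_T - K, 0):
  V(2,0) = 0.612685; V(2,1) = 0.080000; V(2,2) = 0.000000
Backward induction: V(k, i) = exp(-r*dt) * [p * V(k+1, i) + (1-p) * V(k+1, i+1)]; then take max(V_cont, immediate exercise) for American.
  V(1,0) = exp(-r*dt) * [p*0.612685 + (1-p)*0.080000] = 0.334579; exercise = 0.314688; V(1,0) = max -> 0.334579
  V(1,1) = exp(-r*dt) * [p*0.080000 + (1-p)*0.000000] = 0.038536; exercise = 0.000000; V(1,1) = max -> 0.038536
  V(0,0) = exp(-r*dt) * [p*0.334579 + (1-p)*0.038536] = 0.180168; exercise = 0.080000; V(0,0) = max -> 0.180168


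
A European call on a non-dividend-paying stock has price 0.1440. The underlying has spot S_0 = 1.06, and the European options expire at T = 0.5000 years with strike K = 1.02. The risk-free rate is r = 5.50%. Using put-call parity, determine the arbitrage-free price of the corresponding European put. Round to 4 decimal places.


Put-call parity: C - P = S_0 * exp(-qT) - K * exp(-rT).
S_0 * exp(-qT) = 1.0600 * 1.00000000 = 1.06000000
K * exp(-rT) = 1.0200 * 0.97287468 = 0.99233218
P = C - S*exp(-qT) + K*exp(-rT)
P = 0.1440 - 1.06000000 + 0.99233218 = 0.0763

Answer: Put price = 0.0763


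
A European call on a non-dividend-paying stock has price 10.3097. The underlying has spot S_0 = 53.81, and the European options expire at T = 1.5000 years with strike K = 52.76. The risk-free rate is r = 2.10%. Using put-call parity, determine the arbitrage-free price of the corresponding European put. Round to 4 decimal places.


Put-call parity: C - P = S_0 * exp(-qT) - K * exp(-rT).
S_0 * exp(-qT) = 53.8100 * 1.00000000 = 53.81000000
K * exp(-rT) = 52.7600 * 0.96899096 = 51.12396286
P = C - S*exp(-qT) + K*exp(-rT)
P = 10.3097 - 53.81000000 + 51.12396286 = 7.6237

Answer: Put price = 7.6237


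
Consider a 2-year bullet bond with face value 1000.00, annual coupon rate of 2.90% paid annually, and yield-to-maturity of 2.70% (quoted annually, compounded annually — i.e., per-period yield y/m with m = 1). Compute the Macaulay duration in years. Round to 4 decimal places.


Coupon per period c = face * coupon_rate / m = 29.000000
Periods per year m = 1; per-period yield y/m = 0.027000
Number of cashflows N = 2
Cashflows (t years, CF_t, discount factor 1/(1+y/m)^(m*t), PV):
  t = 1.0000: CF_t = 29.000000, DF = 0.973710, PV = 28.237585
  t = 2.0000: CF_t = 1029.000000, DF = 0.948111, PV = 975.606056
Price P = sum_t PV_t = 1003.843641
Macaulay numerator sum_t t * PV_t:
  t * PV_t at t = 1.0000: 28.237585
  t * PV_t at t = 2.0000: 1951.212112
Macaulay duration D = (sum_t t * PV_t) / P = 1979.449698 / 1003.843641 = 1.971871

Answer: Macaulay duration = 1.9719 years


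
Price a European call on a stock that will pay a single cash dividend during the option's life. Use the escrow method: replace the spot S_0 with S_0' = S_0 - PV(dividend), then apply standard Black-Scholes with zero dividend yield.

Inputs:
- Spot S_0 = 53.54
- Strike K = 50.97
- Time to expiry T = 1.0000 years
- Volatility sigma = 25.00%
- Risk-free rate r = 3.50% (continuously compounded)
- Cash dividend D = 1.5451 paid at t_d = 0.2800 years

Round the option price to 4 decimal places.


PV(D) = D * exp(-r * t_d) = 1.5451 * 0.99024786 = 1.53003197
S_0' = S_0 - PV(D) = 53.5400 - 1.53003197 = 52.00996803
d1 = (ln(S_0'/K) + (r + sigma^2/2)*T) / (sigma*sqrt(T)) = 0.34579267
d2 = d1 - sigma*sqrt(T) = 0.09579267
exp(-rT) = 0.96560542
N(d1) = 0.63525073; N(d2) = 0.53815738
C = S_0' * N(d1) - K * exp(-rT) * N(d2) = 52.00996803 * 0.63525073 - 50.9700 * 0.96560542 * 0.53815738 = 6.5529

Answer: Price = 6.5529


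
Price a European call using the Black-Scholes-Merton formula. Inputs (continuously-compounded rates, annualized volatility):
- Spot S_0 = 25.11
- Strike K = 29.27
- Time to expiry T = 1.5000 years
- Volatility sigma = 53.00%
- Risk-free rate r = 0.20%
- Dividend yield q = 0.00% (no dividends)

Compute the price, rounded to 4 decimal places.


Answer: Price = 5.0497

Derivation:
d1 = (ln(S/K) + (r - q + 0.5*sigma^2) * T) / (sigma * sqrt(T)) = 0.09301602
d2 = d1 - sigma * sqrt(T) = -0.55609876
exp(-rT) = 0.99700450; exp(-qT) = 1.00000000
C = S_0 * exp(-qT) * N(d1) - K * exp(-rT) * N(d2)
N(d1) = 0.53705458; N(d2) = 0.28907167
C = 25.1100 * 1.00000000 * 0.53705458 - 29.2700 * 0.99700450 * 0.28907167 = 5.0497


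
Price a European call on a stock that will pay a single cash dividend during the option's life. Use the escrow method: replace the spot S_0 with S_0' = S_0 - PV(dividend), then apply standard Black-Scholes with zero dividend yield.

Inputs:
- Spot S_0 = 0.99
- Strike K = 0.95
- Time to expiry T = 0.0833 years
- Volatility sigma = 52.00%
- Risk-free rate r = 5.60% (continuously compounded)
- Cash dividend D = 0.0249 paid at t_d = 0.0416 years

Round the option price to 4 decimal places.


Answer: Price = 0.0675

Derivation:
PV(D) = D * exp(-r * t_d) = 0.0249 * 0.99767311 = 0.02484206
S_0' = S_0 - PV(D) = 0.9900 - 0.02484206 = 0.96515794
d1 = (ln(S_0'/K) + (r + sigma^2/2)*T) / (sigma*sqrt(T)) = 0.21159722
d2 = d1 - sigma*sqrt(T) = 0.06151617
exp(-rT) = 0.99534606
N(d1) = 0.58378936; N(d2) = 0.52452593
C = S_0' * N(d1) - K * exp(-rT) * N(d2) = 0.96515794 * 0.58378936 - 0.9500 * 0.99534606 * 0.52452593 = 0.0675


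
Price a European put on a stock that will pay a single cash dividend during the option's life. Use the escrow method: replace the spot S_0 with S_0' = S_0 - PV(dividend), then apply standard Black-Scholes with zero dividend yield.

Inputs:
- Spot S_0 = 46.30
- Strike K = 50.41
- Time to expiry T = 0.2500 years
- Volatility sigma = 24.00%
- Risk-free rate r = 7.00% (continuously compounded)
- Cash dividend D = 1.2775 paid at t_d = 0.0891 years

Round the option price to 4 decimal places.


PV(D) = D * exp(-r * t_d) = 1.2775 * 0.99378241 = 1.26955703
S_0' = S_0 - PV(D) = 46.3000 - 1.26955703 = 45.03044297
d1 = (ln(S_0'/K) + (r + sigma^2/2)*T) / (sigma*sqrt(T)) = -0.73458997
d2 = d1 - sigma*sqrt(T) = -0.85458997
exp(-rT) = 0.98265224
N(-d1) = 0.76870538; N(-d2) = 0.80361091
P = K * exp(-rT) * N(-d2) - S_0' * N(-d1) = 50.4100 * 0.98265224 * 0.80361091 - 45.03044297 * 0.76870538 = 5.1921

Answer: Price = 5.1921


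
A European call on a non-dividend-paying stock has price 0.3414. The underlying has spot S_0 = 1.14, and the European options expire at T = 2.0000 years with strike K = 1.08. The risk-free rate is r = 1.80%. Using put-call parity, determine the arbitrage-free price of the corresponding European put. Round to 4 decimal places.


Put-call parity: C - P = S_0 * exp(-qT) - K * exp(-rT).
S_0 * exp(-qT) = 1.1400 * 1.00000000 = 1.14000000
K * exp(-rT) = 1.0800 * 0.96464029 = 1.04181152
P = C - S*exp(-qT) + K*exp(-rT)
P = 0.3414 - 1.14000000 + 1.04181152 = 0.2432

Answer: Put price = 0.2432


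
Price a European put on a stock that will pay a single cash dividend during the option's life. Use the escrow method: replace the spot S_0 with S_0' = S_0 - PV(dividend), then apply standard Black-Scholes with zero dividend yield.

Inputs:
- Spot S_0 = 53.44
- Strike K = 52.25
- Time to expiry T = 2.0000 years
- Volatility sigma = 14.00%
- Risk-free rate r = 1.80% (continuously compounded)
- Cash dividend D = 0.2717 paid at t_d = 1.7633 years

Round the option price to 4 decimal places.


Answer: Price = 2.8450

Derivation:
PV(D) = D * exp(-r * t_d) = 0.2717 * 0.96875901 = 0.26321182
S_0' = S_0 - PV(D) = 53.4400 - 0.26321182 = 53.17678818
d1 = (ln(S_0'/K) + (r + sigma^2/2)*T) / (sigma*sqrt(T)) = 0.36962541
d2 = d1 - sigma*sqrt(T) = 0.17163551
exp(-rT) = 0.96464029
N(-d1) = 0.35583081; N(-d2) = 0.43186204
P = K * exp(-rT) * N(-d2) - S_0' * N(-d1) = 52.2500 * 0.96464029 * 0.43186204 - 53.17678818 * 0.35583081 = 2.8450


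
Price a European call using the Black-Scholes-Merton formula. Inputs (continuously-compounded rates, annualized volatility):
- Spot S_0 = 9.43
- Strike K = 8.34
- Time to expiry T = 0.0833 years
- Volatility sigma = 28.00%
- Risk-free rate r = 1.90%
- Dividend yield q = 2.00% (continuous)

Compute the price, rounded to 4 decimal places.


Answer: Price = 1.1076

Derivation:
d1 = (ln(S/K) + (r - q + 0.5*sigma^2) * T) / (sigma * sqrt(T)) = 1.55934246
d2 = d1 - sigma * sqrt(T) = 1.47852959
exp(-rT) = 0.99841855; exp(-qT) = 0.99833539
C = S_0 * exp(-qT) * N(d1) - K * exp(-rT) * N(d2)
N(d1) = 0.94054233; N(d2) = 0.93036696
C = 9.4300 * 0.99833539 * 0.94054233 - 8.3400 * 0.99841855 * 0.93036696 = 1.1076


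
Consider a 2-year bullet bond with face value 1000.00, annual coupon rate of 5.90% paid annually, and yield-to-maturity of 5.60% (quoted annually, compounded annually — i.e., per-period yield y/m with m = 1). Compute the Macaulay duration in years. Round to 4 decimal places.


Coupon per period c = face * coupon_rate / m = 59.000000
Periods per year m = 1; per-period yield y/m = 0.056000
Number of cashflows N = 2
Cashflows (t years, CF_t, discount factor 1/(1+y/m)^(m*t), PV):
  t = 1.0000: CF_t = 59.000000, DF = 0.946970, PV = 55.871212
  t = 2.0000: CF_t = 1059.000000, DF = 0.896752, PV = 949.659952
Price P = sum_t PV_t = 1005.531164
Macaulay numerator sum_t t * PV_t:
  t * PV_t at t = 1.0000: 55.871212
  t * PV_t at t = 2.0000: 1899.319904
Macaulay duration D = (sum_t t * PV_t) / P = 1955.191116 / 1005.531164 = 1.944436

Answer: Macaulay duration = 1.9444 years


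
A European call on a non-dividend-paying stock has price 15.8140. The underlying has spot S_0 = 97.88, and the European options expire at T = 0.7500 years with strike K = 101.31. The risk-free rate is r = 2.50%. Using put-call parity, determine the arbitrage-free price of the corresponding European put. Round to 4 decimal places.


Answer: Put price = 17.3621

Derivation:
Put-call parity: C - P = S_0 * exp(-qT) - K * exp(-rT).
S_0 * exp(-qT) = 97.8800 * 1.00000000 = 97.88000000
K * exp(-rT) = 101.3100 * 0.98142469 = 99.42813512
P = C - S*exp(-qT) + K*exp(-rT)
P = 15.8140 - 97.88000000 + 99.42813512 = 17.3621


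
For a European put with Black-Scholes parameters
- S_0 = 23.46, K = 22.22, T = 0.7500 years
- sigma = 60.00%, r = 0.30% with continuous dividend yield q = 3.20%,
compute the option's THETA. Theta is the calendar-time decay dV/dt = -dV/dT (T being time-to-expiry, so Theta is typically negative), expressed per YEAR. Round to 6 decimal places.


Answer: Theta = -3.240209

Derivation:
d1 = 0.3224579369; d2 = -0.1971573054
phi(d1) = 0.3787313767; exp(-qT) = 0.9762857098; exp(-rT) = 0.9977525294
Theta = -S*exp(-qT)*phi(d1)*sigma/(2*sqrt(T)) + r*K*exp(-rT)*N(-d2) - q*S*exp(-qT)*N(-d1)
N(-d1) = 0.3735528994; N(-d2) = 0.5781477799; sqrt(T) = 0.8660254038
Term 1 = -23.4600 * 0.9762857098 * 0.3787313767 * 0.6000 / (2 * 0.8660254038) = -3.0048780396
Term 2 = 0.0030 * 22.2200 * 0.9977525294 * 0.5781477799 = 0.0384527150
Term 3 = -0.0320 * 23.4600 * 0.9762857098 * 0.3735528994 = -0.2737833481
Theta = -3.0048780396 + (0.0384527150) + (-0.2737833481) = -3.240209


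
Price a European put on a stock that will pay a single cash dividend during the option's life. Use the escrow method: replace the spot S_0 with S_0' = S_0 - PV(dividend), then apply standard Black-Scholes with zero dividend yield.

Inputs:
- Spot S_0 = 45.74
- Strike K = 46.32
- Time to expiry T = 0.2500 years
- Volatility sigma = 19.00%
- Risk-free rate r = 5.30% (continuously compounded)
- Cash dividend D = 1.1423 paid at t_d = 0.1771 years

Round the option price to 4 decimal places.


PV(D) = D * exp(-r * t_d) = 1.1423 * 0.99065761 = 1.13162819
S_0' = S_0 - PV(D) = 45.7400 - 1.13162819 = 44.60837181
d1 = (ln(S_0'/K) + (r + sigma^2/2)*T) / (sigma*sqrt(T)) = -0.20936614
d2 = d1 - sigma*sqrt(T) = -0.30436614
exp(-rT) = 0.98683739
N(-d1) = 0.58291879; N(-d2) = 0.61957552
P = K * exp(-rT) * N(-d2) - S_0' * N(-d1) = 46.3200 * 0.98683739 * 0.61957552 - 44.60837181 * 0.58291879 = 2.3179

Answer: Price = 2.3179
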